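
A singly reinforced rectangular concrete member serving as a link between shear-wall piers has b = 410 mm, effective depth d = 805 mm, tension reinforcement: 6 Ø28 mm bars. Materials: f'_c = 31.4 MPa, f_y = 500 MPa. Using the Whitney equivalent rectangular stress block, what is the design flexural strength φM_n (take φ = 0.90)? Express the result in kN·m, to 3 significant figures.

A_s = 6 × 616 = 3696 mm².
T = A_s f_y = 3696 × 500 = 1848000 N = 1848 kN.
From C = T: a = T/(0.85 f'_c b) = 1848000/(0.85 × 31.4 × 410) = 168.88 mm.
M_n = T(d − a/2) = 1848 kN × (805 − 84.44) mm = 1331.59 kN·m.
φM_n = 0.90 × 1331.59 = 1198.43 kN·m.

φM_n ≈ 1200 kN·m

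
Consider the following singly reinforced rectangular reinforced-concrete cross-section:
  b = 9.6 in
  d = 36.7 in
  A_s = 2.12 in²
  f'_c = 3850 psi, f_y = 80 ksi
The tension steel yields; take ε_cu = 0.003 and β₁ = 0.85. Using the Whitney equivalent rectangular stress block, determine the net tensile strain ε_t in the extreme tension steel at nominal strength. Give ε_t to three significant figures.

a = A_s f_y/(0.85 f'_c b) = 5.399 in.
β₁ = 0.85, so c = a/β₁ = 5.399/0.85 = 6.352 in.
From the linear strain diagram with ε_cu = 0.003: ε_t = 0.003 (d − c)/c = 0.003 × (36.7 − 6.352)/6.352 = 0.0143.
Since ε_t ≥ 0.005, the section is tension-controlled.

ε_t ≈ 0.0143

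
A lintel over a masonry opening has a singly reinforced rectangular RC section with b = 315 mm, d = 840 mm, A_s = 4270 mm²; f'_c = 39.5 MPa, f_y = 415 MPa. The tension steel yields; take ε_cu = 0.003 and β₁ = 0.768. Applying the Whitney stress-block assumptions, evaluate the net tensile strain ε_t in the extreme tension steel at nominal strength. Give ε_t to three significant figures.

a = A_s f_y/(0.85 f'_c b) = 167.55 mm.
β₁ = 0.768, so c = a/β₁ = 167.55/0.768 = 218.16 mm.
From the linear strain diagram with ε_cu = 0.003: ε_t = 0.003 (d − c)/c = 0.003 × (840 − 218.16)/218.16 = 0.00855.
Since ε_t ≥ 0.005, the section is tension-controlled.

ε_t ≈ 0.00855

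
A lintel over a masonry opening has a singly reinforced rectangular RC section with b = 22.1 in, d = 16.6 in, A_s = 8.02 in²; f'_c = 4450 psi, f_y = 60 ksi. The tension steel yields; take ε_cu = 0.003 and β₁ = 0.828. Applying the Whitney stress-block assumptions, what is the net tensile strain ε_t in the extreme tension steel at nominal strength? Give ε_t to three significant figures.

a = A_s f_y/(0.85 f'_c b) = 5.756 in.
β₁ = 0.828, so c = a/β₁ = 5.756/0.828 = 6.952 in.
From the linear strain diagram with ε_cu = 0.003: ε_t = 0.003 (d − c)/c = 0.003 × (16.6 − 6.952)/6.952 = 0.00416.
ε_t is between 0.004 and 0.005 — transition zone.

ε_t ≈ 0.00416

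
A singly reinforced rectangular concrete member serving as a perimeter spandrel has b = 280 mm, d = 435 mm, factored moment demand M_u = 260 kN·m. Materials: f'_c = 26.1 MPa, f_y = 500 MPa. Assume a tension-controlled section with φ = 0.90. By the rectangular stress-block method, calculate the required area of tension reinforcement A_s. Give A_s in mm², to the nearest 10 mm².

A_s ≈ 1550 mm²

M_n = M_u/φ = 260/0.90 = 288.889 kN·m.
With M_n = 0.85 f'_c a b (d − a/2), solve the quadratic for a:
a = d − √(d² − 2M_n/(0.85 f'_c b)) = 435 − √(435² − 2 × 288.889×10⁶/(0.85 × 26.1 × 280)) = 124.82 mm.
A_s = 0.85 f'_c a b / f_y = 0.85 × 26.1 × 124.82 × 280 / 500 = 1550.7 mm².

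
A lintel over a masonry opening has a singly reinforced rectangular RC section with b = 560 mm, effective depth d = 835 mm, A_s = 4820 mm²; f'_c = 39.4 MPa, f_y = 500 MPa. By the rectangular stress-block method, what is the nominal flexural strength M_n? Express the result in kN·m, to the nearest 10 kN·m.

T = A_s f_y = 4820 × 500 = 2410000 N = 2410 kN.
From C = T: a = T/(0.85 f'_c b) = 2410000/(0.85 × 39.4 × 560) = 128.50 mm.
M_n = T(d − a/2) = 2410 kN × (835 − 64.25) mm = 1857.51 kN·m.

M_n ≈ 1860 kN·m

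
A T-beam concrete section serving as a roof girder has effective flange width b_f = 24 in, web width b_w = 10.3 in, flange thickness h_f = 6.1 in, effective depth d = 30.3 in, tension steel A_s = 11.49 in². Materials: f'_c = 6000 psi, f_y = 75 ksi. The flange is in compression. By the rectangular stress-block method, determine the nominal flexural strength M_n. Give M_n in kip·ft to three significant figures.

M_n ≈ 1920 kip·ft

Tension: T = A_s f_y = 11.49 × 75 = 861.75 kips.
Try a within the flange: a = T/(0.85 f'_c b_f) = 861.75/(0.85 × 6 × 24) = 7.040 in.
a = 7.040 > h_f = 6.1 in: the block extends into the web. Split into flange-overhang and web parts.
C_f = 0.85 f'_c (b_f − b_w) h_f = 0.85 × 6 × (24 − 10.3) × 6.1 = 426.2 kips.
Remaining web compression depth: a_w = (T − C_f)/(0.85 f'_c b_w) = (861.75 − 426.2)/(0.85 × 6 × 10.3) = 8.291 in.
M_n = C_f(d − h_f/2) + (T − C_f)(d − a_w/2) = 426.2 × (30.3 − 3.05) + 435.55 × (30.3 − 4.1455) = 11614.0 + 11391.6 = 23005.6 kip·in.
M_n = 23005.6/12 = 1917.13 kip·ft.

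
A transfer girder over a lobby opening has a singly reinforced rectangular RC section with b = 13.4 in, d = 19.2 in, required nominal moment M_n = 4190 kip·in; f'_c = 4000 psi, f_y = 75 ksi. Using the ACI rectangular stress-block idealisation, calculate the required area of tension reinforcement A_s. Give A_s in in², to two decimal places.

A_s ≈ 3.41 in²

From M_n = 0.85 f'_c a b (d − a/2):
a = d − √(d² − 2M_n/(0.85 f'_c b)) = 19.2 − √(19.2² − 2 × 4190/(0.85 × 4 × 13.4)) = 5.609 in.
A_s = 0.85 f'_c a b / f_y = 0.85 × 4 × 5.609 × 13.4 / 75 = 3.407 in².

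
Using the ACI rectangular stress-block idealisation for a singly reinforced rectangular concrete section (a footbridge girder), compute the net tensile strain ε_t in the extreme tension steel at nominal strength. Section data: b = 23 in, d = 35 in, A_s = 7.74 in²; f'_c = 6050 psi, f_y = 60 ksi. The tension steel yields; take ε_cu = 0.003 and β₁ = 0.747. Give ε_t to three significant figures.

a = A_s f_y/(0.85 f'_c b) = 3.926 in.
β₁ = 0.747, so c = a/β₁ = 3.926/0.747 = 5.256 in.
From the linear strain diagram with ε_cu = 0.003: ε_t = 0.003 (d − c)/c = 0.003 × (35 − 5.256)/5.256 = 0.0170.
Since ε_t ≥ 0.005, the section is tension-controlled.

ε_t ≈ 0.0170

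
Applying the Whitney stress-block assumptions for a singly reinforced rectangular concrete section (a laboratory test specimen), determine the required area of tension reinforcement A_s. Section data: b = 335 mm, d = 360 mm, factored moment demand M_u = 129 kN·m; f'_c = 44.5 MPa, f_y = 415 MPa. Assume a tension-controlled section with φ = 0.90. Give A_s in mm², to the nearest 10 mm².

A_s ≈ 1010 mm²

M_n = M_u/φ = 129/0.90 = 143.333 kN·m.
With M_n = 0.85 f'_c a b (d − a/2), solve the quadratic for a:
a = d − √(d² − 2M_n/(0.85 f'_c b)) = 360 − √(360² − 2 × 143.333×10⁶/(0.85 × 44.5 × 335)) = 32.93 mm.
A_s = 0.85 f'_c a b / f_y = 0.85 × 44.5 × 32.93 × 335 / 415 = 1005.5 mm².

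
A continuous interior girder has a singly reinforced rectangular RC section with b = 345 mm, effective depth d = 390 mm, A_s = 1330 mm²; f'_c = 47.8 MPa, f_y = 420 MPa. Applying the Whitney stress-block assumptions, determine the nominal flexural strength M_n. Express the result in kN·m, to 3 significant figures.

M_n ≈ 207 kN·m

T = A_s f_y = 1330 × 420 = 558600 N = 558.6 kN.
From C = T: a = T/(0.85 f'_c b) = 558600/(0.85 × 47.8 × 345) = 39.85 mm.
M_n = T(d − a/2) = 558.6 kN × (390 − 19.925) mm = 206.72 kN·m.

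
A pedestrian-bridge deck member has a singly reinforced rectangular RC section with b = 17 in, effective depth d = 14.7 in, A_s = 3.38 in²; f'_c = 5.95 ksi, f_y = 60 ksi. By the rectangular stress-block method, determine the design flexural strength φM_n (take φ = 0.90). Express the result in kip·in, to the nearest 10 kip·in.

T = A_s f_y = 3.38 × 60 = 202.8 kips.
a = T/(0.85 f'_c b) = 202.8/(0.85 × 5.95 × 17) = 2.359 in.
M_n = T(d − a/2) = 202.8 × (14.7 − 1.1795) = 2742.0 kip·in.
φM_n = 0.90 × 2742.0 = 2467.8 kip·in.

φM_n ≈ 2470 kip·in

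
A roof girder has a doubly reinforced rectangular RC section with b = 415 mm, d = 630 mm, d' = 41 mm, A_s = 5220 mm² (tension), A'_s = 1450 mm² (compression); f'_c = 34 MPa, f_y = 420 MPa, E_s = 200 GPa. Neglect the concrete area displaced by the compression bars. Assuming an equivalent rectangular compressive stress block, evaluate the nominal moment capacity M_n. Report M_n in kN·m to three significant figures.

Assume both tension and compression steel yield.
Net tension couple steel: A_s − A'_s = 3770 mm².
a = (A_s − A'_s) f_y / (0.85 f'_c b) = 1583400/(0.85 × 34 × 415) = 132.02 mm.
c = a/β₁ = 132.02/0.807 = 163.59 mm; ε'_s = 0.003(c − d')/c = 0.0022 ≥ f_y/E_s = 0.0021, so compression steel does yield.
M_n = (A_s − A'_s) f_y (d − a/2) + A'_s f_y (d − d') = [1583400 × (630 − 66.01) + 609000 × (630 − 41)] × 10⁻⁶ = 893.02 + 358.70 = 1251.72 kN·m.

M_n ≈ 1250 kN·m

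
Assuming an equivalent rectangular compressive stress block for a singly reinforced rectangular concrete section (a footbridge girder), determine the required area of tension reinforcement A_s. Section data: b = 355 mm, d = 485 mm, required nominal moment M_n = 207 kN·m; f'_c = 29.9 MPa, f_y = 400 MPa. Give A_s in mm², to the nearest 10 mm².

A_s ≈ 1120 mm²

With M_n = 0.85 f'_c a b (d − a/2), solve the quadratic for a:
a = d − √(d² − 2M_n/(0.85 f'_c b)) = 485 − √(485² − 2 × 207×10⁶/(0.85 × 29.9 × 355)) = 49.87 mm.
A_s = 0.85 f'_c a b / f_y = 0.85 × 29.9 × 49.87 × 355 / 400 = 1124.9 mm².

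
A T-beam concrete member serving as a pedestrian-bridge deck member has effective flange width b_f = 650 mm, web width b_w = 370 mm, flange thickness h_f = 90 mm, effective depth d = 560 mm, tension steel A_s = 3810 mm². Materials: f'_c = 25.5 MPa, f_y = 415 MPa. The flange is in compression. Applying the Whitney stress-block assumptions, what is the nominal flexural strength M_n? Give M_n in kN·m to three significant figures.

M_n ≈ 794 kN·m

Tension: T = A_s f_y = 3810 × 415 = 1581150 N.
Try a within the flange: a = T/(0.85 f'_c b_f) = 1581150/(0.85 × 25.5 × 650) = 112.23 mm.
a = 112.23 > h_f = 90 mm: the block extends into the web. Split into flange-overhang and web parts.
C_f = 0.85 f'_c (b_f − b_w) h_f = 0.85 × 25.5 × (650 − 370) × 90 = 546210 N.
Remaining web compression depth: a_w = (T − C_f)/(0.85 f'_c b_w) = (1581150 − 546210)/(0.85 × 25.5 × 370) = 129.05 mm.
M_n = C_f(d − h_f/2) + (T − C_f)(d − a_w/2) = 546210 × (560 − 45) + 1034940 × (560 − 64.525) = 281.30 + 512.79 = 794.09 × 10⁶ N·mm.
M_n = 794.09 kN·m.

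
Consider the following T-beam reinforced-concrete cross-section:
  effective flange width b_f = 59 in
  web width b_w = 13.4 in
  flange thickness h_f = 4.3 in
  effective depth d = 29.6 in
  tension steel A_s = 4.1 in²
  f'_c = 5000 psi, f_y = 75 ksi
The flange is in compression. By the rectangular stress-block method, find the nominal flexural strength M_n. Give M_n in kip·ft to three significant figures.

Tension: T = A_s f_y = 4.1 × 75 = 307.5 kips.
Try a within the flange: a = T/(0.85 f'_c b_f) = 307.5/(0.85 × 5 × 59) = 1.226 in.
Since a = 1.226 ≤ h_f = 4.3 in, the stress block lies entirely in the flange; analyse as a rectangular beam of width b_f.
M_n = T(d − a/2) = 307.5 × (29.6 − 0.613) = 8913.5 kip·in.
M_n = 8913.5/12 = 742.79 kip·ft.

M_n ≈ 743 kip·ft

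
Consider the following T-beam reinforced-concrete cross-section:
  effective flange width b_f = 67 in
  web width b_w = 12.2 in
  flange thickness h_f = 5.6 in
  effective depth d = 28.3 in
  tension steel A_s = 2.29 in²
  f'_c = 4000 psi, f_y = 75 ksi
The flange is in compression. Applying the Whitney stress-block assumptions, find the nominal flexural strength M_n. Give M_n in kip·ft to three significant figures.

M_n ≈ 400 kip·ft

Tension: T = A_s f_y = 2.29 × 75 = 171.75 kips.
Try a within the flange: a = T/(0.85 f'_c b_f) = 171.75/(0.85 × 4 × 67) = 0.754 in.
Since a = 0.754 ≤ h_f = 5.6 in, the stress block lies entirely in the flange; analyse as a rectangular beam of width b_f.
M_n = T(d − a/2) = 171.75 × (28.3 − 0.377) = 4795.8 kip·in.
M_n = 4795.8/12 = 399.65 kip·ft.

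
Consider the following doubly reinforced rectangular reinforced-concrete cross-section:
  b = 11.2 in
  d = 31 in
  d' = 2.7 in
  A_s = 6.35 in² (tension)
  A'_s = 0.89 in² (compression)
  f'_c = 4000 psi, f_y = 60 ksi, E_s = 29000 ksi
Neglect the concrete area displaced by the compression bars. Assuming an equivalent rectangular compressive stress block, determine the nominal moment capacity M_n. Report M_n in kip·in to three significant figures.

Assume both steels yield.
a = (A_s − A'_s) f_y/(0.85 f'_c b) = (6.35 − 0.89) × 60/(0.85 × 4 × 11.2) = 8.603 in.
c = a/β₁ = 8.603/0.85 = 10.121 in; ε'_s = 0.003(c − d')/c = 0.0022 ≥ ε_y = 0.0021, so the compression steel yields.
M_n = (A_s − A'_s) f_y (d − a/2) + A'_s f_y (d − d') = 327.6 × (31 − 4.3015) + 53.4 × (31 − 2.7) = 8746.4 + 1511.2 = 10257.6 kip·in.

M_n ≈ 10300 kip·in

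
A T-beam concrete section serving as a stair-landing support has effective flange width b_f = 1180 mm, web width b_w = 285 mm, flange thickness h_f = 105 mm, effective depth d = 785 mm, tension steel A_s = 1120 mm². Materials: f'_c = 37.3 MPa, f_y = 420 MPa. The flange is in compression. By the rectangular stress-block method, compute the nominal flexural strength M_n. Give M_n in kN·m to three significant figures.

Tension: T = A_s f_y = 1120 × 420 = 470400 N.
Try a within the flange: a = T/(0.85 f'_c b_f) = 470400/(0.85 × 37.3 × 1180) = 12.57 mm.
Since a = 12.57 ≤ h_f = 105 mm, the stress block lies entirely in the flange; analyse as a rectangular beam of width b_f.
M_n = T(d − a/2) = 470400 × (785 − 6.285) = 366.31 × 10⁶ N·mm.
M_n = 366.31 kN·m.

M_n ≈ 366 kN·m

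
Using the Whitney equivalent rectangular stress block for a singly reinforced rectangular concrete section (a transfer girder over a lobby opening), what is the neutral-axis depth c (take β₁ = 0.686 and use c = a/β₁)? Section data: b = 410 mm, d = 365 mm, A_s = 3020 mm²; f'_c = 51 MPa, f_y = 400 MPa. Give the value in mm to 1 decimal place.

c ≈ 99.1 mm

T = A_s f_y = 3020 × 400 = 1208000 N = 1208 kN.
Setting C = 0.85 f'_c a b equal to T: a = 1208000/(0.85 × 51 × 410) = 67.966 mm.
With β₁ = 0.686, c = a/β₁ = 67.966/0.686 = 99.1 mm.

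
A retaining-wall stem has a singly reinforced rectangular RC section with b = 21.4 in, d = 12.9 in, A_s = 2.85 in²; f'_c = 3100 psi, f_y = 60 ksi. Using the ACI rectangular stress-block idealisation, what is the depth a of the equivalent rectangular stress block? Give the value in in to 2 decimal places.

a ≈ 3.03 in

T = A_s f_y = 2.85 × 60 = 171 kips.
a = T/(0.85 f'_c b) = 171/(0.85 × 3.1 × 21.4) = 3.03 in.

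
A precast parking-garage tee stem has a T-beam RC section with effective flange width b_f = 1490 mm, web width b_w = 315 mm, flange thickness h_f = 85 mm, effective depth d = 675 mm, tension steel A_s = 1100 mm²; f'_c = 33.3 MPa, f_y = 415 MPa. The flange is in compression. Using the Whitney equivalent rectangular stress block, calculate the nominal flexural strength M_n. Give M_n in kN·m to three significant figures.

Tension: T = A_s f_y = 1100 × 415 = 456500 N.
Try a within the flange: a = T/(0.85 f'_c b_f) = 456500/(0.85 × 33.3 × 1490) = 10.82 mm.
Since a = 10.82 ≤ h_f = 85 mm, the stress block lies entirely in the flange; analyse as a rectangular beam of width b_f.
M_n = T(d − a/2) = 456500 × (675 − 5.41) = 305.67 × 10⁶ N·mm.
M_n = 305.67 kN·m.

M_n ≈ 306 kN·m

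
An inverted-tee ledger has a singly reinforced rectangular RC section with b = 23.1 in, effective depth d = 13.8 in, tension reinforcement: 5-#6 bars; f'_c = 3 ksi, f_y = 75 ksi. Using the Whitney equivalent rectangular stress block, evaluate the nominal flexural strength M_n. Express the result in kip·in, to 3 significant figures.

A_s = 5 × 0.44 = 2.2 in².
T = A_s f_y = 2.2 × 75 = 165 kips.
a = T/(0.85 f'_c b) = 165/(0.85 × 3 × 23.1) = 2.801 in.
M_n = T(d − a/2) = 165 × (13.8 − 1.4005) = 2045.9 kip·in.

M_n ≈ 2050 kip·in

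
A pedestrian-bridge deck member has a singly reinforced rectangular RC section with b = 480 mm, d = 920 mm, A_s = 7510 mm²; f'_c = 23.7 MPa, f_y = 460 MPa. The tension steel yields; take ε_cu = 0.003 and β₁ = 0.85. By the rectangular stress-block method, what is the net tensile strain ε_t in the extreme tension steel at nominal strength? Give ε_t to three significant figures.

ε_t ≈ 0.00357

a = A_s f_y/(0.85 f'_c b) = 357.26 mm.
β₁ = 0.85, so c = a/β₁ = 357.26/0.85 = 420.31 mm.
From the linear strain diagram with ε_cu = 0.003: ε_t = 0.003 (d − c)/c = 0.003 × (920 − 420.31)/420.31 = 0.00357.
ε_t < 0.004 — the section is over-reinforced for flexure under ACI limits.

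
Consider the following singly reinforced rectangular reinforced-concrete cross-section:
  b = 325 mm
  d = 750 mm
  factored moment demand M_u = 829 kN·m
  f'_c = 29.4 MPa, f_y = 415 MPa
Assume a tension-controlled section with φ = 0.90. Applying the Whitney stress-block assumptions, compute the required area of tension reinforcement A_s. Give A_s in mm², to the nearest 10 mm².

M_n = M_u/φ = 829/0.90 = 921.111 kN·m.
With M_n = 0.85 f'_c a b (d − a/2), solve the quadratic for a:
a = d − √(d² − 2M_n/(0.85 f'_c b)) = 750 − √(750² − 2 × 921.111×10⁶/(0.85 × 29.4 × 325)) = 170.63 mm.
A_s = 0.85 f'_c a b / f_y = 0.85 × 29.4 × 170.63 × 325 / 415 = 3339.3 mm².

A_s ≈ 3340 mm²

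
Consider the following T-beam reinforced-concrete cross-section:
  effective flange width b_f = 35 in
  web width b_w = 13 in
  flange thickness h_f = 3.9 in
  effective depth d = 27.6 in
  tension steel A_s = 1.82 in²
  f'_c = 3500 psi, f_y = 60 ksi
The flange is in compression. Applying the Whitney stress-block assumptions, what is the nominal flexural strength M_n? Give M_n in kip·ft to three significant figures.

Tension: T = A_s f_y = 1.82 × 60 = 109.2 kips.
Try a within the flange: a = T/(0.85 f'_c b_f) = 109.2/(0.85 × 3.5 × 35) = 1.049 in.
Since a = 1.049 ≤ h_f = 3.9 in, the stress block lies entirely in the flange; analyse as a rectangular beam of width b_f.
M_n = T(d − a/2) = 109.2 × (27.6 − 0.5245) = 2956.6 kip·in.
M_n = 2956.6/12 = 246.38 kip·ft.

M_n ≈ 246 kip·ft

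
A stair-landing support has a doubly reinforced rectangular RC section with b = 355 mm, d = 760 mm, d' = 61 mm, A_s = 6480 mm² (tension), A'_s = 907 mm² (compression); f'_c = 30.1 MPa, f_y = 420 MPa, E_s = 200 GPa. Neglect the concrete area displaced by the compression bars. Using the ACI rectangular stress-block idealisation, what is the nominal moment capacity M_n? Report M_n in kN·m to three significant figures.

M_n ≈ 1740 kN·m

Assume both tension and compression steel yield.
Net tension couple steel: A_s − A'_s = 5573 mm².
a = (A_s − A'_s) f_y / (0.85 f'_c b) = 2340660/(0.85 × 30.1 × 355) = 257.71 mm.
c = a/β₁ = 257.71/0.835 = 308.63 mm; ε'_s = 0.003(c − d')/c = 0.0024 ≥ f_y/E_s = 0.0021, so compression steel does yield.
M_n = (A_s − A'_s) f_y (d − a/2) + A'_s f_y (d − d') = [2340660 × (760 − 128.855) + 380940 × (760 − 61)] × 10⁻⁶ = 1477.30 + 266.28 = 1743.58 kN·m.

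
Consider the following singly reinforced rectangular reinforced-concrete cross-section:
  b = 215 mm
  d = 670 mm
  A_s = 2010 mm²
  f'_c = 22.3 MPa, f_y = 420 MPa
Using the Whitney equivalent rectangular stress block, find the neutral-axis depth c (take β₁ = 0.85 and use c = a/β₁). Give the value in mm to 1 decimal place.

T = A_s f_y = 2010 × 420 = 844200 N = 844.2 kN.
Setting C = 0.85 f'_c a b equal to T: a = 844200/(0.85 × 22.3 × 215) = 207.149 mm.
With β₁ = 0.85, c = a/β₁ = 207.149/0.85 = 243.7 mm.

c ≈ 243.7 mm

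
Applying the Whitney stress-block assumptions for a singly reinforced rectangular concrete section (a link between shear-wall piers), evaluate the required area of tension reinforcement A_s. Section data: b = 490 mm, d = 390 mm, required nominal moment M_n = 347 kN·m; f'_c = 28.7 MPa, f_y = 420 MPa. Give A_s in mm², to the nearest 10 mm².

A_s ≈ 2370 mm²

With M_n = 0.85 f'_c a b (d − a/2), solve the quadratic for a:
a = d − √(d² − 2M_n/(0.85 f'_c b)) = 390 − √(390² − 2 × 347×10⁶/(0.85 × 28.7 × 490)) = 83.34 mm.
A_s = 0.85 f'_c a b / f_y = 0.85 × 28.7 × 83.34 × 490 / 420 = 2371.9 mm².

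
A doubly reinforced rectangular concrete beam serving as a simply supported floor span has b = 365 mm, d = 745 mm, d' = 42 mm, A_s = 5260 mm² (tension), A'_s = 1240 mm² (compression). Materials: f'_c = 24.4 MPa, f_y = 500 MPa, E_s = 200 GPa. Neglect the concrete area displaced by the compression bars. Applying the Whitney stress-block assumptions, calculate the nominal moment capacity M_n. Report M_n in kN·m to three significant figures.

Assume both tension and compression steel yield.
Net tension couple steel: A_s − A'_s = 4020 mm².
a = (A_s − A'_s) f_y / (0.85 f'_c b) = 2010000/(0.85 × 24.4 × 365) = 265.52 mm.
c = a/β₁ = 265.52/0.85 = 312.38 mm; ε'_s = 0.003(c − d')/c = 0.0026 ≥ f_y/E_s = 0.0025, so compression steel does yield.
M_n = (A_s − A'_s) f_y (d − a/2) + A'_s f_y (d − d') = [2010000 × (745 − 132.76) + 620000 × (745 − 42)] × 10⁻⁶ = 1230.60 + 435.86 = 1666.46 kN·m.

M_n ≈ 1670 kN·m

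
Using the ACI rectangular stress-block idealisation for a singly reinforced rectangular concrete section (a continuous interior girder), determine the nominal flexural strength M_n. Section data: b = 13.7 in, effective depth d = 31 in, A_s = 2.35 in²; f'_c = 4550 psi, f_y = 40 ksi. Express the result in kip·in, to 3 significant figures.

T = A_s f_y = 2.35 × 40 = 94 kips.
a = T/(0.85 f'_c b) = 94/(0.85 × 4.55 × 13.7) = 1.774 in.
M_n = T(d − a/2) = 94 × (31 − 0.887) = 2830.6 kip·in.

M_n ≈ 2830 kip·in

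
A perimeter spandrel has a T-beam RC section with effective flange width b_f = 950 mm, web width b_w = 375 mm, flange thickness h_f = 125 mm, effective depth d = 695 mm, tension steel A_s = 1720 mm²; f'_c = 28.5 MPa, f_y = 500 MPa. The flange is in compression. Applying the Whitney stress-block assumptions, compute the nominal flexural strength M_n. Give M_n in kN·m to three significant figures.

M_n ≈ 582 kN·m

Tension: T = A_s f_y = 1720 × 500 = 860000 N.
Try a within the flange: a = T/(0.85 f'_c b_f) = 860000/(0.85 × 28.5 × 950) = 37.37 mm.
Since a = 37.37 ≤ h_f = 125 mm, the stress block lies entirely in the flange; analyse as a rectangular beam of width b_f.
M_n = T(d − a/2) = 860000 × (695 − 18.685) = 581.63 × 10⁶ N·mm.
M_n = 581.63 kN·m.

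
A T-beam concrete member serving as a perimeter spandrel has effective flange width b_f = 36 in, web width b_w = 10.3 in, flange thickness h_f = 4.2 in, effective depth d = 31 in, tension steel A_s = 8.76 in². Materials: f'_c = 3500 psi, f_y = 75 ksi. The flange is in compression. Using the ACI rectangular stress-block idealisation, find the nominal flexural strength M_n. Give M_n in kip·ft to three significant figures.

Tension: T = A_s f_y = 8.76 × 75 = 657 kips.
Try a within the flange: a = T/(0.85 f'_c b_f) = 657/(0.85 × 3.5 × 36) = 6.134 in.
a = 6.134 > h_f = 4.2 in: the block extends into the web. Split into flange-overhang and web parts.
C_f = 0.85 f'_c (b_f − b_w) h_f = 0.85 × 3.5 × (36 − 10.3) × 4.2 = 321.1 kips.
Remaining web compression depth: a_w = (T − C_f)/(0.85 f'_c b_w) = (657 − 321.1)/(0.85 × 3.5 × 10.3) = 10.962 in.
M_n = C_f(d − h_f/2) + (T − C_f)(d − a_w/2) = 321.1 × (31 − 2.1) + 335.9 × (31 − 5.481) = 9279.8 + 8571.8 = 17851.6 kip·in.
M_n = 17851.6/12 = 1487.63 kip·ft.

M_n ≈ 1490 kip·ft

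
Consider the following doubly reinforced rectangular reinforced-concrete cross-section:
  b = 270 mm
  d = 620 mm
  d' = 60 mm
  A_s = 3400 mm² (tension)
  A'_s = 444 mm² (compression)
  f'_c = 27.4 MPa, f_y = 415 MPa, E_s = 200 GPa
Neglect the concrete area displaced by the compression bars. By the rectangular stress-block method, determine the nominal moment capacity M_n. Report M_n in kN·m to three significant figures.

Assume both tension and compression steel yield.
Net tension couple steel: A_s − A'_s = 2956 mm².
a = (A_s − A'_s) f_y / (0.85 f'_c b) = 1226740/(0.85 × 27.4 × 270) = 195.08 mm.
c = a/β₁ = 195.08/0.85 = 229.51 mm; ε'_s = 0.003(c − d')/c = 0.0022 ≥ f_y/E_s = 0.0021, so compression steel does yield.
M_n = (A_s − A'_s) f_y (d − a/2) + A'_s f_y (d − d') = [1226740 × (620 − 97.54) + 184260 × (620 − 60)] × 10⁻⁶ = 640.92 + 103.19 = 744.11 kN·m.

M_n ≈ 744 kN·m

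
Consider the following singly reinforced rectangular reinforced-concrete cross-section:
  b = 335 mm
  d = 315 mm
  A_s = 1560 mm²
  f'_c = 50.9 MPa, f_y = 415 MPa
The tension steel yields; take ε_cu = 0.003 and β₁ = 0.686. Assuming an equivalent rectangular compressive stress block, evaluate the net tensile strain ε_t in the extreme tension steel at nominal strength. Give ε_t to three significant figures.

ε_t ≈ 0.0115

a = A_s f_y/(0.85 f'_c b) = 44.67 mm.
β₁ = 0.686, so c = a/β₁ = 44.67/0.686 = 65.12 mm.
From the linear strain diagram with ε_cu = 0.003: ε_t = 0.003 (d − c)/c = 0.003 × (315 − 65.12)/65.12 = 0.0115.
Since ε_t ≥ 0.005, the section is tension-controlled.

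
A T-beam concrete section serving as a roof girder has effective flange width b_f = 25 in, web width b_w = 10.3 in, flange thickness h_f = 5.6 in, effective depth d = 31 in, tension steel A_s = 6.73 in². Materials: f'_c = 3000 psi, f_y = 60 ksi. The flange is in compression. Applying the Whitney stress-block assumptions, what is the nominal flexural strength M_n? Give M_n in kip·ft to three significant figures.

M_n ≈ 935 kip·ft

Tension: T = A_s f_y = 6.73 × 60 = 403.8 kips.
Try a within the flange: a = T/(0.85 f'_c b_f) = 403.8/(0.85 × 3 × 25) = 6.334 in.
a = 6.334 > h_f = 5.6 in: the block extends into the web. Split into flange-overhang and web parts.
C_f = 0.85 f'_c (b_f − b_w) h_f = 0.85 × 3 × (25 − 10.3) × 5.6 = 209.9 kips.
Remaining web compression depth: a_w = (T − C_f)/(0.85 f'_c b_w) = (403.8 − 209.9)/(0.85 × 3 × 10.3) = 7.382 in.
M_n = C_f(d − h_f/2) + (T − C_f)(d − a_w/2) = 209.9 × (31 − 2.8) + 193.9 × (31 − 3.691) = 5919.2 + 5295.2 = 11214.4 kip·in.
M_n = 11214.4/12 = 934.53 kip·ft.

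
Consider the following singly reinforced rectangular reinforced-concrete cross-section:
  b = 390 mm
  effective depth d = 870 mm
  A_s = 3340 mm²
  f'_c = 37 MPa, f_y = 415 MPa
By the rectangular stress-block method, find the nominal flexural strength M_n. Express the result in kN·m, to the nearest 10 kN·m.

M_n ≈ 1130 kN·m

T = A_s f_y = 3340 × 415 = 1386100 N = 1386.1 kN.
From C = T: a = T/(0.85 f'_c b) = 1386100/(0.85 × 37 × 390) = 113.01 mm.
M_n = T(d − a/2) = 1386.1 kN × (870 − 56.505) mm = 1127.59 kN·m.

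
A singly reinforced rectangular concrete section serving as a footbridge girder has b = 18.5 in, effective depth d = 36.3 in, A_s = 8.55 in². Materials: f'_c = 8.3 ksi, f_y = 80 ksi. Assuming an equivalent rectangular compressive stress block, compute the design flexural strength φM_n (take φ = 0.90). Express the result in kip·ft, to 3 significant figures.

T = A_s f_y = 8.55 × 80 = 684 kips.
a = T/(0.85 f'_c b) = 684/(0.85 × 8.3 × 18.5) = 5.241 in.
M_n = T(d − a/2) = 684 × (36.3 − 2.6205) = 23036.8 kip·in = 23036.8/12 = 1919.73 kip·ft.
φM_n = 0.90 × 1919.73 = 1727.76 kip·ft.

φM_n ≈ 1730 kip·ft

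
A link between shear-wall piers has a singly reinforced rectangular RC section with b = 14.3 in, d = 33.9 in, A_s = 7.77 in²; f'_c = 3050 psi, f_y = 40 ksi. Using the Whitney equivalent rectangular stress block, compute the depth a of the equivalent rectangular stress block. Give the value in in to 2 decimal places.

a ≈ 8.38 in

T = A_s f_y = 7.77 × 40 = 310.8 kips.
a = T/(0.85 f'_c b) = 310.8/(0.85 × 3.05 × 14.3) = 8.38 in.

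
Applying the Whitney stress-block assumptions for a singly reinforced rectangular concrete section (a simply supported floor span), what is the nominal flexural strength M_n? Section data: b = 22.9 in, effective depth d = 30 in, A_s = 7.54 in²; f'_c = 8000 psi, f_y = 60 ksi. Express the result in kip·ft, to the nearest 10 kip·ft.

M_n ≈ 1080 kip·ft

T = A_s f_y = 7.54 × 60 = 452.4 kips.
a = T/(0.85 f'_c b) = 452.4/(0.85 × 8 × 22.9) = 2.905 in.
M_n = T(d − a/2) = 452.4 × (30 − 1.4525) = 12914.9 kip·in = 12914.9/12 = 1076.24 kip·ft.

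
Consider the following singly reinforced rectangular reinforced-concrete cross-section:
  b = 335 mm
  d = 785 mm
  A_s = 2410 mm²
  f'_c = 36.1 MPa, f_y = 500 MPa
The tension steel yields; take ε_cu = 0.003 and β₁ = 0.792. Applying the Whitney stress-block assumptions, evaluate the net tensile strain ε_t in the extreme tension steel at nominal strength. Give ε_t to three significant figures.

a = A_s f_y/(0.85 f'_c b) = 117.22 mm.
β₁ = 0.792, so c = a/β₁ = 117.22/0.792 = 148.01 mm.
From the linear strain diagram with ε_cu = 0.003: ε_t = 0.003 (d − c)/c = 0.003 × (785 − 148.01)/148.01 = 0.0129.
Since ε_t ≥ 0.005, the section is tension-controlled.

ε_t ≈ 0.0129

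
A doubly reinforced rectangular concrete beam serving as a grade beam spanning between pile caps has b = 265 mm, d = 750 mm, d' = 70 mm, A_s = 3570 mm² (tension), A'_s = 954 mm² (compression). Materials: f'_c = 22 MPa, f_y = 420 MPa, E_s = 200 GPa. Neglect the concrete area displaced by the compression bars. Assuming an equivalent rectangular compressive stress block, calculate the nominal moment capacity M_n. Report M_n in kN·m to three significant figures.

Assume both tension and compression steel yield.
Net tension couple steel: A_s − A'_s = 2616 mm².
a = (A_s − A'_s) f_y / (0.85 f'_c b) = 1098720/(0.85 × 22 × 265) = 221.72 mm.
c = a/β₁ = 221.72/0.85 = 260.85 mm; ε'_s = 0.003(c − d')/c = 0.0022 ≥ f_y/E_s = 0.0021, so compression steel does yield.
M_n = (A_s − A'_s) f_y (d − a/2) + A'_s f_y (d − d') = [1098720 × (750 − 110.86) + 400680 × (750 − 70)] × 10⁻⁶ = 702.24 + 272.46 = 974.70 kN·m.

M_n ≈ 975 kN·m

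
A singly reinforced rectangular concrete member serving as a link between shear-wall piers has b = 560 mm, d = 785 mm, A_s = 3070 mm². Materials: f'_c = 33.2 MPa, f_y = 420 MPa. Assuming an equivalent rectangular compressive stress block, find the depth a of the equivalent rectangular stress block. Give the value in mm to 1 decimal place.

T = A_s f_y = 3070 × 420 = 1289400 N = 1289.4 kN.
Setting C = 0.85 f'_c a b equal to T: a = 1289400/(0.85 × 33.2 × 560) = 81.6 mm.

a ≈ 81.6 mm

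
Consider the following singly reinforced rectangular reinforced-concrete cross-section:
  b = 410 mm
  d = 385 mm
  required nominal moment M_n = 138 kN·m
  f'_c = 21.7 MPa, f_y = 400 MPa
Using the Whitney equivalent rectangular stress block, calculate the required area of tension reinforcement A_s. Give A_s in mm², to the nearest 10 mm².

With M_n = 0.85 f'_c a b (d − a/2), solve the quadratic for a:
a = d − √(d² − 2M_n/(0.85 f'_c b)) = 385 − √(385² − 2 × 138×10⁶/(0.85 × 21.7 × 410)) = 50.74 mm.
A_s = 0.85 f'_c a b / f_y = 0.85 × 21.7 × 50.74 × 410 / 400 = 959.3 mm².

A_s ≈ 960 mm²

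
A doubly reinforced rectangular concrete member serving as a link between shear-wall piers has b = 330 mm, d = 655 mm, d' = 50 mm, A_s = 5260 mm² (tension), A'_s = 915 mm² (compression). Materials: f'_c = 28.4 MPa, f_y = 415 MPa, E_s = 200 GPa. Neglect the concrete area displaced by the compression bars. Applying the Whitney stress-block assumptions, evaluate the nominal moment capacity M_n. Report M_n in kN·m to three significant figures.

Assume both tension and compression steel yield.
Net tension couple steel: A_s − A'_s = 4345 mm².
a = (A_s − A'_s) f_y / (0.85 f'_c b) = 1803175/(0.85 × 28.4 × 330) = 226.35 mm.
c = a/β₁ = 226.35/0.847 = 267.24 mm; ε'_s = 0.003(c − d')/c = 0.0024 ≥ f_y/E_s = 0.0021, so compression steel does yield.
M_n = (A_s − A'_s) f_y (d − a/2) + A'_s f_y (d − d') = [1803175 × (655 − 113.175) + 379725 × (655 − 50)] × 10⁻⁶ = 977.01 + 229.73 = 1206.74 kN·m.

M_n ≈ 1210 kN·m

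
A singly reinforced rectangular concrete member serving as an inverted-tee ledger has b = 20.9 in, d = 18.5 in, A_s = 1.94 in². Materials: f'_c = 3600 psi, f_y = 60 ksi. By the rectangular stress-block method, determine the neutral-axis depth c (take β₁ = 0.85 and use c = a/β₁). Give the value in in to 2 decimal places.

T = A_s f_y = 1.94 × 60 = 116.4 kips.
a = T/(0.85 f'_c b) = 116.4/(0.85 × 3.6 × 20.9) = 1.8201 in.
With β₁ = 0.85, c = a/β₁ = 1.8201/0.85 = 2.14 in.

c ≈ 2.14 in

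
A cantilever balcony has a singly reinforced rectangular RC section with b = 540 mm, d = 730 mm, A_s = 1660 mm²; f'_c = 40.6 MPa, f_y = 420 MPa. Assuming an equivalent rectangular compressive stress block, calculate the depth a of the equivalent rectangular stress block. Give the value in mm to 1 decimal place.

a ≈ 37.4 mm

T = A_s f_y = 1660 × 420 = 697200 N = 697.2 kN.
Setting C = 0.85 f'_c a b equal to T: a = 697200/(0.85 × 40.6 × 540) = 37.4 mm.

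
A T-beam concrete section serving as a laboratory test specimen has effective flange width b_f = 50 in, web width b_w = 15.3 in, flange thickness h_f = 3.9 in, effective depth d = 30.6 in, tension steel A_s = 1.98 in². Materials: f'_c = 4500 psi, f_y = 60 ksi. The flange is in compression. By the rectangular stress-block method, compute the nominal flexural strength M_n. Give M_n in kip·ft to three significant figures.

M_n ≈ 300 kip·ft

Tension: T = A_s f_y = 1.98 × 60 = 118.8 kips.
Try a within the flange: a = T/(0.85 f'_c b_f) = 118.8/(0.85 × 4.5 × 50) = 0.621 in.
Since a = 0.621 ≤ h_f = 3.9 in, the stress block lies entirely in the flange; analyse as a rectangular beam of width b_f.
M_n = T(d − a/2) = 118.8 × (30.6 − 0.3105) = 3598.4 kip·in.
M_n = 3598.4/12 = 299.87 kip·ft.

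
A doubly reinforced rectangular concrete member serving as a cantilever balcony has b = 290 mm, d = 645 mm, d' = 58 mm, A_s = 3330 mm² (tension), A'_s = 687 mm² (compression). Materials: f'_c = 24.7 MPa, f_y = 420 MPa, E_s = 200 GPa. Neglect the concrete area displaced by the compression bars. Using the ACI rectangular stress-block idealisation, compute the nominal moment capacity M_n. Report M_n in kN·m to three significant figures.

Assume both tension and compression steel yield.
Net tension couple steel: A_s − A'_s = 2643 mm².
a = (A_s − A'_s) f_y / (0.85 f'_c b) = 1110060/(0.85 × 24.7 × 290) = 182.32 mm.
c = a/β₁ = 182.32/0.85 = 214.49 mm; ε'_s = 0.003(c − d')/c = 0.0022 ≥ f_y/E_s = 0.0021, so compression steel does yield.
M_n = (A_s − A'_s) f_y (d − a/2) + A'_s f_y (d − d') = [1110060 × (645 − 91.16) + 288540 × (645 − 58)] × 10⁻⁶ = 614.80 + 169.37 = 784.17 kN·m.

M_n ≈ 784 kN·m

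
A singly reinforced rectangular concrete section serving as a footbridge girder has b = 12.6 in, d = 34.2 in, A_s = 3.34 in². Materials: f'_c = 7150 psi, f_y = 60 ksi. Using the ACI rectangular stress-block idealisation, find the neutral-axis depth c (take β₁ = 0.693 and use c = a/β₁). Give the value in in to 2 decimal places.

T = A_s f_y = 3.34 × 60 = 200.4 kips.
a = T/(0.85 f'_c b) = 200.4/(0.85 × 7.15 × 12.6) = 2.6170 in.
With β₁ = 0.693, c = a/β₁ = 2.6170/0.693 = 3.78 in.

c ≈ 3.78 in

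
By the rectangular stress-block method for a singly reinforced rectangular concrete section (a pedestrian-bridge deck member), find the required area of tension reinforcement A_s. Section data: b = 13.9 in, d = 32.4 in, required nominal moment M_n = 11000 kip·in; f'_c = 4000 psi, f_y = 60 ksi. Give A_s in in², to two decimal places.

From M_n = 0.85 f'_c a b (d − a/2):
a = d − √(d² − 2M_n/(0.85 f'_c b)) = 32.4 − √(32.4² − 2 × 11000/(0.85 × 4 × 13.9)) = 8.229 in.
A_s = 0.85 f'_c a b / f_y = 0.85 × 4 × 8.229 × 13.9 / 60 = 6.482 in².

A_s ≈ 6.48 in²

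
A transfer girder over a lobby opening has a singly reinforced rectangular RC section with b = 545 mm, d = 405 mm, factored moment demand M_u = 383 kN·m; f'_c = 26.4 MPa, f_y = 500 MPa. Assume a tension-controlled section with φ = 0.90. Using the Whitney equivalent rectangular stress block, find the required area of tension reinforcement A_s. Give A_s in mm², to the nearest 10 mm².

A_s ≈ 2390 mm²

M_n = M_u/φ = 383/0.90 = 425.556 kN·m.
With M_n = 0.85 f'_c a b (d − a/2), solve the quadratic for a:
a = d − √(d² − 2M_n/(0.85 f'_c b)) = 405 − √(405² − 2 × 425.556×10⁶/(0.85 × 26.4 × 545)) = 97.70 mm.
A_s = 0.85 f'_c a b / f_y = 0.85 × 26.4 × 97.70 × 545 / 500 = 2389.7 mm².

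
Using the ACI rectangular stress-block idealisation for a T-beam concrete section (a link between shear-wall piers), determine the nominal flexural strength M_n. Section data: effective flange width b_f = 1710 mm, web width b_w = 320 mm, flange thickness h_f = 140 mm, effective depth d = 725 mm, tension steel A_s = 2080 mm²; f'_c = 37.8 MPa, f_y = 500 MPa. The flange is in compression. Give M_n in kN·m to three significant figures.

M_n ≈ 744 kN·m

Tension: T = A_s f_y = 2080 × 500 = 1040000 N.
Try a within the flange: a = T/(0.85 f'_c b_f) = 1040000/(0.85 × 37.8 × 1710) = 18.93 mm.
Since a = 18.93 ≤ h_f = 140 mm, the stress block lies entirely in the flange; analyse as a rectangular beam of width b_f.
M_n = T(d − a/2) = 1040000 × (725 − 9.465) = 744.16 × 10⁶ N·mm.
M_n = 744.16 kN·m.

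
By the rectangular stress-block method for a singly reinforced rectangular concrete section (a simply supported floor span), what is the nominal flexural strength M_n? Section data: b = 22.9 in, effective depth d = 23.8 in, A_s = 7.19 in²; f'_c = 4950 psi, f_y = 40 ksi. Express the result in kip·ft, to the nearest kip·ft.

M_n ≈ 535 kip·ft

T = A_s f_y = 7.19 × 40 = 287.6 kips.
a = T/(0.85 f'_c b) = 287.6/(0.85 × 4.95 × 22.9) = 2.985 in.
M_n = T(d − a/2) = 287.6 × (23.8 − 1.4925) = 6415.6 kip·in = 6415.6/12 = 534.63 kip·ft.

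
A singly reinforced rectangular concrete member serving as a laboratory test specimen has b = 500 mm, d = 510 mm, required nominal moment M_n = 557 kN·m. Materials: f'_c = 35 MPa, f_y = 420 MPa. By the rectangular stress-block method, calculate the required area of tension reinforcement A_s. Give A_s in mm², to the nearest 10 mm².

With M_n = 0.85 f'_c a b (d − a/2), solve the quadratic for a:
a = d − √(d² − 2M_n/(0.85 f'_c b)) = 510 − √(510² − 2 × 557×10⁶/(0.85 × 35 × 500)) = 79.64 mm.
A_s = 0.85 f'_c a b / f_y = 0.85 × 35 × 79.64 × 500 / 420 = 2820.6 mm².

A_s ≈ 2820 mm²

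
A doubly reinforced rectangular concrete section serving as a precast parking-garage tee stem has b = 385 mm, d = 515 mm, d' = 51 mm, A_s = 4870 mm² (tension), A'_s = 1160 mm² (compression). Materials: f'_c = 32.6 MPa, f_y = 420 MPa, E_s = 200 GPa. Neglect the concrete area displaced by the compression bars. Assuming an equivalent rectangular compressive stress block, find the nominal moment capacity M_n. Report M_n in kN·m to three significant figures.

M_n ≈ 915 kN·m

Assume both tension and compression steel yield.
Net tension couple steel: A_s − A'_s = 3710 mm².
a = (A_s − A'_s) f_y / (0.85 f'_c b) = 1558200/(0.85 × 32.6 × 385) = 146.06 mm.
c = a/β₁ = 146.06/0.817 = 178.78 mm; ε'_s = 0.003(c − d')/c = 0.0021 ≥ f_y/E_s = 0.0021, so compression steel does yield.
M_n = (A_s − A'_s) f_y (d − a/2) + A'_s f_y (d − d') = [1558200 × (515 − 73.03) + 487200 × (515 − 51)] × 10⁻⁶ = 688.68 + 226.06 = 914.74 kN·m.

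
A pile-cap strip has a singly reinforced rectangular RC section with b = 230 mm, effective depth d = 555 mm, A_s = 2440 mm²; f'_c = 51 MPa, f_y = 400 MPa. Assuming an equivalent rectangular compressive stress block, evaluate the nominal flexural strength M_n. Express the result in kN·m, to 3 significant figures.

M_n ≈ 494 kN·m

T = A_s f_y = 2440 × 400 = 976000 N = 976 kN.
From C = T: a = T/(0.85 f'_c b) = 976000/(0.85 × 51 × 230) = 97.89 mm.
M_n = T(d − a/2) = 976 kN × (555 − 48.945) mm = 493.91 kN·m.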